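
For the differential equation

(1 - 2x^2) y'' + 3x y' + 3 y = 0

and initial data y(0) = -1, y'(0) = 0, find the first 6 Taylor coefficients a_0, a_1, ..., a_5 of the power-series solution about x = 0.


Ansatz: y(x) = sum_{n>=0} a_n x^n, so y'(x) = sum_{n>=1} n a_n x^(n-1) and y''(x) = sum_{n>=2} n(n-1) a_n x^(n-2).
Substitute into P(x) y'' + Q(x) y' + R(x) y = 0 with P(x) = 1 - 2x^2, Q(x) = 3x, R(x) = 3, and match powers of x.
Initial conditions: a_0 = -1, a_1 = 0.
Setting the coefficient of each power of x to zero and solving order by order (substituting the coefficients already found):
  x^0: 2 a_2 + 3 a_0 = 0  ->  2 a_2 = -3 a_0 = 3  ->  a_2 = 3/2
  x^1: 6 a_3 + 6 a_1 = 0  ->  6 a_3 = -6 a_1 = 0  ->  a_3 = 0
  x^2: 12 a_4 + 5 a_2 = 0  ->  12 a_4 = -5 a_2 = -15/2  ->  a_4 = -5/8
  x^3: 20 a_5 = 0  ->  a_5 = 0
Truncated series: y(x) = -1 + (3/2) x^2 - (5/8) x^4 + O(x^6).

a_0 = -1; a_1 = 0; a_2 = 3/2; a_3 = 0; a_4 = -5/8; a_5 = 0


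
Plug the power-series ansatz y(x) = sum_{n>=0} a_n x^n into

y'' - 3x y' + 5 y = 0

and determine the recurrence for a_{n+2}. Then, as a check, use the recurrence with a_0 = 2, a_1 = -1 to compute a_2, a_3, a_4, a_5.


Substitute y = sum_n a_n x^n.
y''(x) has coefficient (n+2)(n+1) a_{n+2} at x^n;
-3 x y'(x) has coefficient -3 n a_n at x^n (shift);
5 y(x) has coefficient 5 a_n at x^n.
Matching x^n: (n+2)(n+1) a_{n+2} + (-3n + 5) a_n = 0.
Thus a_{n+2} = (3n - 5) / ((n+1)(n+2)) * a_n.

Check with a_0 = 2, a_1 = -1 (apply the recurrence for n = 0, 1, 2, 3): a_0 = 2, a_1 = -1, a_2 = -5, a_3 = 1/3, a_4 = -5/12, a_5 = 1/15.

a_(n+2) = (3n - 5) / ((n+1)(n+2)) * a_n; check: a_0 = 2, a_1 = -1, a_2 = -5, a_3 = 1/3, a_4 = -5/12, a_5 = 1/15


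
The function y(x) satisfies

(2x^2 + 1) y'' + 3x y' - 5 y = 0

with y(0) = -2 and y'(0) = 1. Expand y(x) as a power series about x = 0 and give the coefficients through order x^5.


Ansatz: y(x) = sum_{n>=0} a_n x^n, so y'(x) = sum_{n>=1} n a_n x^(n-1) and y''(x) = sum_{n>=2} n(n-1) a_n x^(n-2).
Substitute into P(x) y'' + Q(x) y' + R(x) y = 0 with P(x) = 2x^2 + 1, Q(x) = 3x, R(x) = -5, and match powers of x.
Initial conditions: a_0 = -2, a_1 = 1.
Setting the coefficient of each power of x to zero and solving order by order (substituting the coefficients already found):
  x^0: 2 a_2 - 5 a_0 = 0  ->  2 a_2 = 5 a_0 = -10  ->  a_2 = -5
  x^1: 6 a_3 - 2 a_1 = 0  ->  6 a_3 = 2 a_1 = 2  ->  a_3 = 1/3
  x^2: 12 a_4 + 5 a_2 = 0  ->  12 a_4 = -5 a_2 = 25  ->  a_4 = 25/12
  x^3: 20 a_5 + 16 a_3 = 0  ->  20 a_5 = -16 a_3 = -16/3  ->  a_5 = -4/15
Truncated series: y(x) = -2 + x - 5 x^2 + (1/3) x^3 + (25/12) x^4 - (4/15) x^5 + O(x^6).

a_0 = -2; a_1 = 1; a_2 = -5; a_3 = 1/3; a_4 = 25/12; a_5 = -4/15


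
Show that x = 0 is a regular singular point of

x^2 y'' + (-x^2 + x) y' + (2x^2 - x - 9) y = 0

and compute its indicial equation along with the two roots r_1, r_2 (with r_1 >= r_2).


Divide by x^2 to reach normal form y'' + P_1(x) y' + P_2(x) y = 0 with P_1(x) = -1 + 1/x and P_2(x) = 2 - 1/x - 9/x^2.
x = 0 is a singular point because the y'-coefficient -1 + 1/x has a pole at x = 0 and the y-coefficient 2 - 1/x - 9/x^2 has a pole at x = 0.
It is a regular singular point because x P_1(x) = p(x) = 1 - x and x^2 P_2(x) = q(x) = 2x^2 - x - 9 are polynomials, hence analytic at x = 0.
p(0) = 1,  q(0) = -9.
Indicial equation: r(r-1) + p(0) r + q(0) = 0, i.e. r^2 + (p(0) - 1) r + q(0) = 0, i.e. r^2 - 9 = 0.
Discriminant: (0)^2 - 4(-9) = 36, so r = (0 ± 6)/2.
Solving: r_1 = 3, r_2 = -3.

indicial: r^2 - 9 = 0; roots r_1 = 3, r_2 = -3


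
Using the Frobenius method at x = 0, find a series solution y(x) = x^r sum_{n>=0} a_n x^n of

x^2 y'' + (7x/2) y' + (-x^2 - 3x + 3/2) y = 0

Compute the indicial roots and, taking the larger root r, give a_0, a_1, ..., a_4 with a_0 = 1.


Write in Frobenius form y'' + (p(x)/x) y' + (q(x)/x^2) y = 0:
  p(x) = 7/2,  q(x) = -x^2 - 3x + 3/2.
Indicial equation: r(r-1) + (7/2) r + (3/2) = 0 -> roots r_1 = -1, r_2 = -3/2.
Take r = r_1 = -1. Let y(x) = x^r sum_{n>=0} a_n x^n with a_0 = 1.
Substitute y = x^r sum a_n x^n and match x^{r+n}. The recurrence is
  D(n) a_n - 3 a_{n-1} - 1 a_{n-2} = 0,  where D(n) = (r+n)(r+n-1) + (7/2)(r+n) + (3/2).
  a_n = [3 a_{n-1} + 1 a_{n-2}] / D(n).
Since the indicial polynomial factors as (r - r_1)(r - r_2), D(n) = (r_1 + n - r_1)(r_1 + n - r_2) = n(n + 1/2).
Evaluating step by step (a_0 = 1):
  n = 1: D(1) = 1(1 + 1/2) = 3/2; numerator = 3(1) = 3; a_1 = (3)/(3/2) = 2
  n = 2: D(2) = 2(2 + 1/2) = 5; numerator = 3(2) + 1(1) = 7; a_2 = (7)/(5) = 7/5
  n = 3: D(3) = 3(3 + 1/2) = 21/2; numerator = 3(7/5) + 1(2) = 31/5; a_3 = (31/5)/(21/2) = 62/105
  n = 4: D(4) = 4(4 + 1/2) = 18; numerator = 3(62/105) + 1(7/5) = 111/35; a_4 = (111/35)/(18) = 37/210

r = -1; a_0 = 1; a_1 = 2; a_2 = 7/5; a_3 = 62/105; a_4 = 37/210


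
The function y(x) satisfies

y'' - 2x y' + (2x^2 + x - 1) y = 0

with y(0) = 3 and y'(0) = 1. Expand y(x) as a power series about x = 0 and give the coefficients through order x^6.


Ansatz: y(x) = sum_{n>=0} a_n x^n, so y'(x) = sum_{n>=1} n a_n x^(n-1) and y''(x) = sum_{n>=2} n(n-1) a_n x^(n-2).
Substitute into P(x) y'' + Q(x) y' + R(x) y = 0 with P(x) = 1, Q(x) = -2x, R(x) = 2x^2 + x - 1, and match powers of x.
Initial conditions: a_0 = 3, a_1 = 1.
Setting the coefficient of each power of x to zero and solving order by order (substituting the coefficients already found):
  x^0: 2 a_2 - a_0 = 0  ->  2 a_2 = a_0 = 3  ->  a_2 = 3/2
  x^1: 6 a_3 - 3 a_1 + a_0 = 0  ->  6 a_3 = 3 a_1 - a_0 = 0  ->  a_3 = 0
  x^2: 12 a_4 - 5 a_2 + a_1 + 2 a_0 = 0  ->  12 a_4 = 5 a_2 - a_1 - 2 a_0 = 1/2  ->  a_4 = 1/24
  x^3: 20 a_5 - 7 a_3 + a_2 + 2 a_1 = 0  ->  20 a_5 = 7 a_3 - a_2 - 2 a_1 = -7/2  ->  a_5 = -7/40
  x^4: 30 a_6 - 9 a_4 + a_3 + 2 a_2 = 0  ->  30 a_6 = 9 a_4 - a_3 - 2 a_2 = -21/8  ->  a_6 = -7/80
Truncated series: y(x) = 3 + x + (3/2) x^2 + (1/24) x^4 - (7/40) x^5 - (7/80) x^6 + O(x^7).

a_0 = 3; a_1 = 1; a_2 = 3/2; a_3 = 0; a_4 = 1/24; a_5 = -7/40; a_6 = -7/80


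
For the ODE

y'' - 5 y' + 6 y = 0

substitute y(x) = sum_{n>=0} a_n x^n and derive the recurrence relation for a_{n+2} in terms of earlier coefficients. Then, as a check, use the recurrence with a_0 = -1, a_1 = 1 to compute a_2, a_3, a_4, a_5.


Substitute y = sum_n a_n x^n.
y''(x) has coefficient (n+2)(n+1) a_{n+2} at x^n;
-5 y'(x) has coefficient -5 (n+1) a_{n+1} at x^n;
6 y(x) has coefficient 6 a_n at x^n.
Matching x^n: (n+2)(n+1) a_{n+2} - 5 (n+1) a_{n+1} + 6 a_n = 0.
Thus a_{n+2} = [5 (n+1) a_{n+1} - 6 a_n] / ((n+1)(n+2)).

Check with a_0 = -1, a_1 = 1 (apply the recurrence for n = 0, 1, 2, 3): a_0 = -1, a_1 = 1, a_2 = 11/2, a_3 = 49/6, a_4 = 179/24, a_5 = 601/120.

a_(n+2) = [5 (n+1) a_(n+1) - 6 a_n] / ((n+1)(n+2)); check: a_0 = -1, a_1 = 1, a_2 = 11/2, a_3 = 49/6, a_4 = 179/24, a_5 = 601/120


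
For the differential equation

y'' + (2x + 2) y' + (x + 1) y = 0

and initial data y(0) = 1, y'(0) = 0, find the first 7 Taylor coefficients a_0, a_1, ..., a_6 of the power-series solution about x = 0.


Ansatz: y(x) = sum_{n>=0} a_n x^n, so y'(x) = sum_{n>=1} n a_n x^(n-1) and y''(x) = sum_{n>=2} n(n-1) a_n x^(n-2).
Substitute into P(x) y'' + Q(x) y' + R(x) y = 0 with P(x) = 1, Q(x) = 2x + 2, R(x) = x + 1, and match powers of x.
Initial conditions: a_0 = 1, a_1 = 0.
Setting the coefficient of each power of x to zero and solving order by order (substituting the coefficients already found):
  x^0: 2 a_2 + 2 a_1 + a_0 = 0  ->  2 a_2 = -2 a_1 - a_0 = -1  ->  a_2 = -1/2
  x^1: 6 a_3 + 4 a_2 + 3 a_1 + a_0 = 0  ->  6 a_3 = -4 a_2 - 3 a_1 - a_0 = 1  ->  a_3 = 1/6
  x^2: 12 a_4 + 6 a_3 + 5 a_2 + a_1 = 0  ->  12 a_4 = -6 a_3 - 5 a_2 - a_1 = 3/2  ->  a_4 = 1/8
  x^3: 20 a_5 + 8 a_4 + 7 a_3 + a_2 = 0  ->  20 a_5 = -8 a_4 - 7 a_3 - a_2 = -5/3  ->  a_5 = -1/12
  x^4: 30 a_6 + 10 a_5 + 9 a_4 + a_3 = 0  ->  30 a_6 = -10 a_5 - 9 a_4 - a_3 = -11/24  ->  a_6 = -11/720
Truncated series: y(x) = 1 - (1/2) x^2 + (1/6) x^3 + (1/8) x^4 - (1/12) x^5 - (11/720) x^6 + O(x^7).

a_0 = 1; a_1 = 0; a_2 = -1/2; a_3 = 1/6; a_4 = 1/8; a_5 = -1/12; a_6 = -11/720


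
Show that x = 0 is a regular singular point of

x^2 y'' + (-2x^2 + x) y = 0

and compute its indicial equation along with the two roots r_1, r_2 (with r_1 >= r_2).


Divide by x^2 to reach normal form y'' + P_1(x) y' + P_2(x) y = 0 with P_1(x) = 0 and P_2(x) = -2 + 1/x.
x = 0 is a singular point because the y-coefficient -2 + 1/x has a pole at x = 0.
It is a regular singular point because x P_1(x) = p(x) = 0 and x^2 P_2(x) = q(x) = -2x^2 + x are polynomials, hence analytic at x = 0.
p(0) = 0,  q(0) = 0.
Indicial equation: r(r-1) + p(0) r + q(0) = 0, i.e. r^2 + (p(0) - 1) r + q(0) = 0, i.e. r^2 - 1 r = 0.
Discriminant: (-1)^2 - 4(0) = 1, so r = (1 ± 1)/2.
Solving: r_1 = 1, r_2 = 0.

indicial: r^2 - 1 r = 0; roots r_1 = 1, r_2 = 0


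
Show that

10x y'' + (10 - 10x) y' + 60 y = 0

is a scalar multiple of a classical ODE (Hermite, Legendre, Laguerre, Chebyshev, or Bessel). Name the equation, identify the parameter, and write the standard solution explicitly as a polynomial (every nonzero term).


All three coefficients share the factor 10; dividing through by 10 gives  x y'' + (1 - x) y' + 6 y = 0.
This matches the Laguerre equation x y'' + (1 - x) y' + n y = 0 with n = 6; the polynomial solution is L_6(x).
With y = sum_k a_k x^k, matching x^k gives (k+1)k a_{k+1} + (k+1) a_{k+1} - k a_k + n a_k = 0, i.e. (k+1)^2 a_{k+1} = (k - n) a_k = (k - 6) a_k. The right side vanishes at k = 6, so the series terminates at degree 6.
Standard normalization L_n(0) = 1 gives a_0 = 1. Work upward with a_{k+1} = (k - 6) a_k / (k+1)^2:
  a_1 = (0 - 6)(1) / 1^2 = -6/1 = -6
  a_2 = (1 - 6)(-6) / 2^2 = 30/4 = 15/2
  a_3 = (2 - 6)(15/2) / 3^2 = -30/9 = -10/3
  a_4 = (3 - 6)(-10/3) / 4^2 = 10/16 = 5/8
  a_5 = (4 - 6)(5/8) / 5^2 = (-5/4)/25 = -1/20
  a_6 = (5 - 6)(-1/20) / 6^2 = (1/20)/36 = 1/720
Hence L_6(x) = x^6/720 - x^5/20 + 5 x^4/8 - 10 x^3/3 + 15 x^2/2 - 6 x + 1.

L_6(x); series = x^6/720 - x^5/20 + 5 x^4/8 - 10 x^3/3 + 15 x^2/2 - 6 x + 1


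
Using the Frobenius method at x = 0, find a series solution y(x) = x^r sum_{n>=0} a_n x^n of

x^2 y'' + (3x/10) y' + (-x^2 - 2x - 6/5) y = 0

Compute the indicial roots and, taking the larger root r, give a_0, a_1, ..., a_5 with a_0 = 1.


Write in Frobenius form y'' + (p(x)/x) y' + (q(x)/x^2) y = 0:
  p(x) = 3/10,  q(x) = -x^2 - 2x - 6/5.
Indicial equation: r(r-1) + (3/10) r + (-6/5) = 0 -> roots r_1 = 3/2, r_2 = -4/5.
Take r = r_1 = 3/2. Let y(x) = x^r sum_{n>=0} a_n x^n with a_0 = 1.
Substitute y = x^r sum a_n x^n and match x^{r+n}. The recurrence is
  D(n) a_n - 2 a_{n-1} - 1 a_{n-2} = 0,  where D(n) = (r+n)(r+n-1) + (3/10)(r+n) + (-6/5).
  a_n = [2 a_{n-1} + 1 a_{n-2}] / D(n).
Since the indicial polynomial factors as (r - r_1)(r - r_2), D(n) = (r_1 + n - r_1)(r_1 + n - r_2) = n(n + 23/10).
Evaluating step by step (a_0 = 1):
  n = 1: D(1) = 1(1 + 23/10) = 33/10; numerator = 2(1) = 2; a_1 = (2)/(33/10) = 20/33
  n = 2: D(2) = 2(2 + 23/10) = 43/5; numerator = 2(20/33) + 1(1) = 73/33; a_2 = (73/33)/(43/5) = 365/1419
  n = 3: D(3) = 3(3 + 23/10) = 159/10; numerator = 2(365/1419) + 1(20/33) = 530/473; a_3 = (530/473)/(159/10) = 100/1419
  n = 4: D(4) = 4(4 + 23/10) = 126/5; numerator = 2(100/1419) + 1(365/1419) = 565/1419; a_4 = (565/1419)/(126/5) = 2825/178794
  n = 5: D(5) = 5(5 + 23/10) = 73/2; numerator = 2(2825/178794) + 1(100/1419) = 9125/89397; a_5 = (9125/89397)/(73/2) = 250/89397

r = 3/2; a_0 = 1; a_1 = 20/33; a_2 = 365/1419; a_3 = 100/1419; a_4 = 2825/178794; a_5 = 250/89397


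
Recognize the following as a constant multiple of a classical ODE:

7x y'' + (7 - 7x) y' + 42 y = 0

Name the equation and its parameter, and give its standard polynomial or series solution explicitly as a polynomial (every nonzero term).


All three coefficients share the factor 7; dividing through by 7 gives  x y'' + (1 - x) y' + 6 y = 0.
This matches the Laguerre equation x y'' + (1 - x) y' + n y = 0 with n = 6; the polynomial solution is L_6(x).
With y = sum_k a_k x^k, matching x^k gives (k+1)k a_{k+1} + (k+1) a_{k+1} - k a_k + n a_k = 0, i.e. (k+1)^2 a_{k+1} = (k - n) a_k = (k - 6) a_k. The right side vanishes at k = 6, so the series terminates at degree 6.
Standard normalization L_n(0) = 1 gives a_0 = 1. Work upward with a_{k+1} = (k - 6) a_k / (k+1)^2:
  a_1 = (0 - 6)(1) / 1^2 = -6/1 = -6
  a_2 = (1 - 6)(-6) / 2^2 = 30/4 = 15/2
  a_3 = (2 - 6)(15/2) / 3^2 = -30/9 = -10/3
  a_4 = (3 - 6)(-10/3) / 4^2 = 10/16 = 5/8
  a_5 = (4 - 6)(5/8) / 5^2 = (-5/4)/25 = -1/20
  a_6 = (5 - 6)(-1/20) / 6^2 = (1/20)/36 = 1/720
Hence L_6(x) = x^6/720 - x^5/20 + 5 x^4/8 - 10 x^3/3 + 15 x^2/2 - 6 x + 1.

L_6(x); series = x^6/720 - x^5/20 + 5 x^4/8 - 10 x^3/3 + 15 x^2/2 - 6 x + 1


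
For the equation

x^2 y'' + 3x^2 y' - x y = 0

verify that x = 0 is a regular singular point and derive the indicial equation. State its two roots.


Divide by x^2 to reach normal form y'' + P_1(x) y' + P_2(x) y = 0 with P_1(x) = 3 and P_2(x) = -1/x.
x = 0 is a singular point because the y-coefficient -1/x has a pole at x = 0.
It is a regular singular point because x P_1(x) = p(x) = 3x and x^2 P_2(x) = q(x) = -x are polynomials, hence analytic at x = 0.
p(0) = 0,  q(0) = 0.
Indicial equation: r(r-1) + p(0) r + q(0) = 0, i.e. r^2 + (p(0) - 1) r + q(0) = 0, i.e. r^2 - 1 r = 0.
Discriminant: (-1)^2 - 4(0) = 1, so r = (1 ± 1)/2.
Solving: r_1 = 1, r_2 = 0.

indicial: r^2 - 1 r = 0; roots r_1 = 1, r_2 = 0


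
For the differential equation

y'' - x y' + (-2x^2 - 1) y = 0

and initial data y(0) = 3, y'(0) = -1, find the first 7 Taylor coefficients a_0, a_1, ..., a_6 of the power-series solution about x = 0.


Ansatz: y(x) = sum_{n>=0} a_n x^n, so y'(x) = sum_{n>=1} n a_n x^(n-1) and y''(x) = sum_{n>=2} n(n-1) a_n x^(n-2).
Substitute into P(x) y'' + Q(x) y' + R(x) y = 0 with P(x) = 1, Q(x) = -x, R(x) = -2x^2 - 1, and match powers of x.
Initial conditions: a_0 = 3, a_1 = -1.
Setting the coefficient of each power of x to zero and solving order by order (substituting the coefficients already found):
  x^0: 2 a_2 - a_0 = 0  ->  2 a_2 = a_0 = 3  ->  a_2 = 3/2
  x^1: 6 a_3 - 2 a_1 = 0  ->  6 a_3 = 2 a_1 = -2  ->  a_3 = -1/3
  x^2: 12 a_4 - 3 a_2 - 2 a_0 = 0  ->  12 a_4 = 3 a_2 + 2 a_0 = 21/2  ->  a_4 = 7/8
  x^3: 20 a_5 - 4 a_3 - 2 a_1 = 0  ->  20 a_5 = 4 a_3 + 2 a_1 = -10/3  ->  a_5 = -1/6
  x^4: 30 a_6 - 5 a_4 - 2 a_2 = 0  ->  30 a_6 = 5 a_4 + 2 a_2 = 59/8  ->  a_6 = 59/240
Truncated series: y(x) = 3 - x + (3/2) x^2 - (1/3) x^3 + (7/8) x^4 - (1/6) x^5 + (59/240) x^6 + O(x^7).

a_0 = 3; a_1 = -1; a_2 = 3/2; a_3 = -1/3; a_4 = 7/8; a_5 = -1/6; a_6 = 59/240


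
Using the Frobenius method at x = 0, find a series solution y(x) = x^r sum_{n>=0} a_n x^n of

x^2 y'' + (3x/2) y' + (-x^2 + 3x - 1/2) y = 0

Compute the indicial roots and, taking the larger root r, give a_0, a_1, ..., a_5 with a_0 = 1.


Write in Frobenius form y'' + (p(x)/x) y' + (q(x)/x^2) y = 0:
  p(x) = 3/2,  q(x) = -x^2 + 3x - 1/2.
Indicial equation: r(r-1) + (3/2) r + (-1/2) = 0 -> roots r_1 = 1/2, r_2 = -1.
Take r = r_1 = 1/2. Let y(x) = x^r sum_{n>=0} a_n x^n with a_0 = 1.
Substitute y = x^r sum a_n x^n and match x^{r+n}. The recurrence is
  D(n) a_n + 3 a_{n-1} - 1 a_{n-2} = 0,  where D(n) = (r+n)(r+n-1) + (3/2)(r+n) + (-1/2).
  a_n = [-3 a_{n-1} + 1 a_{n-2}] / D(n).
Since the indicial polynomial factors as (r - r_1)(r - r_2), D(n) = (r_1 + n - r_1)(r_1 + n - r_2) = n(n + 3/2).
Evaluating step by step (a_0 = 1):
  n = 1: D(1) = 1(1 + 3/2) = 5/2; numerator = -3(1) = -3; a_1 = (-3)/(5/2) = -6/5
  n = 2: D(2) = 2(2 + 3/2) = 7; numerator = -3(-6/5) + 1(1) = 23/5; a_2 = (23/5)/(7) = 23/35
  n = 3: D(3) = 3(3 + 3/2) = 27/2; numerator = -3(23/35) + 1(-6/5) = -111/35; a_3 = (-111/35)/(27/2) = -74/315
  n = 4: D(4) = 4(4 + 3/2) = 22; numerator = -3(-74/315) + 1(23/35) = 143/105; a_4 = (143/105)/(22) = 13/210
  n = 5: D(5) = 5(5 + 3/2) = 65/2; numerator = -3(13/210) + 1(-74/315) = -53/126; a_5 = (-53/126)/(65/2) = -53/4095

r = 1/2; a_0 = 1; a_1 = -6/5; a_2 = 23/35; a_3 = -74/315; a_4 = 13/210; a_5 = -53/4095


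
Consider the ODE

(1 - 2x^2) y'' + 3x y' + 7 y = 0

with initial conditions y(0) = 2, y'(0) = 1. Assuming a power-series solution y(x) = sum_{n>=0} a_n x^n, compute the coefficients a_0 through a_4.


Ansatz: y(x) = sum_{n>=0} a_n x^n, so y'(x) = sum_{n>=1} n a_n x^(n-1) and y''(x) = sum_{n>=2} n(n-1) a_n x^(n-2).
Substitute into P(x) y'' + Q(x) y' + R(x) y = 0 with P(x) = 1 - 2x^2, Q(x) = 3x, R(x) = 7, and match powers of x.
Initial conditions: a_0 = 2, a_1 = 1.
Setting the coefficient of each power of x to zero and solving order by order (substituting the coefficients already found):
  x^0: 2 a_2 + 7 a_0 = 0  ->  2 a_2 = -7 a_0 = -14  ->  a_2 = -7
  x^1: 6 a_3 + 10 a_1 = 0  ->  6 a_3 = -10 a_1 = -10  ->  a_3 = -5/3
  x^2: 12 a_4 + 9 a_2 = 0  ->  12 a_4 = -9 a_2 = 63  ->  a_4 = 21/4
Truncated series: y(x) = 2 + x - 7 x^2 - (5/3) x^3 + (21/4) x^4 + O(x^5).

a_0 = 2; a_1 = 1; a_2 = -7; a_3 = -5/3; a_4 = 21/4


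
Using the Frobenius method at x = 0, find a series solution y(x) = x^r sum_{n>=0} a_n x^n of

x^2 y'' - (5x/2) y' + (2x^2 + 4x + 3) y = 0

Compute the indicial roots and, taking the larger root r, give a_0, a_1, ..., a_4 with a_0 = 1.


Write in Frobenius form y'' + (p(x)/x) y' + (q(x)/x^2) y = 0:
  p(x) = -5/2,  q(x) = 2x^2 + 4x + 3.
Indicial equation: r(r-1) + (-5/2) r + (3) = 0 -> roots r_1 = 2, r_2 = 3/2.
Take r = r_1 = 2. Let y(x) = x^r sum_{n>=0} a_n x^n with a_0 = 1.
Substitute y = x^r sum a_n x^n and match x^{r+n}. The recurrence is
  D(n) a_n + 4 a_{n-1} + 2 a_{n-2} = 0,  where D(n) = (r+n)(r+n-1) + (-5/2)(r+n) + (3).
  a_n = [-4 a_{n-1} - 2 a_{n-2}] / D(n).
Since the indicial polynomial factors as (r - r_1)(r - r_2), D(n) = (r_1 + n - r_1)(r_1 + n - r_2) = n(n + 1/2).
Evaluating step by step (a_0 = 1):
  n = 1: D(1) = 1(1 + 1/2) = 3/2; numerator = -4(1) = -4; a_1 = (-4)/(3/2) = -8/3
  n = 2: D(2) = 2(2 + 1/2) = 5; numerator = -4(-8/3) - 2(1) = 26/3; a_2 = (26/3)/(5) = 26/15
  n = 3: D(3) = 3(3 + 1/2) = 21/2; numerator = -4(26/15) - 2(-8/3) = -8/5; a_3 = (-8/5)/(21/2) = -16/105
  n = 4: D(4) = 4(4 + 1/2) = 18; numerator = -4(-16/105) - 2(26/15) = -20/7; a_4 = (-20/7)/(18) = -10/63

r = 2; a_0 = 1; a_1 = -8/3; a_2 = 26/15; a_3 = -16/105; a_4 = -10/63


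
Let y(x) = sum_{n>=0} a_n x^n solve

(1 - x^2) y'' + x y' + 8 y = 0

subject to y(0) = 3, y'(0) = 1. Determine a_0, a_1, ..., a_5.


Ansatz: y(x) = sum_{n>=0} a_n x^n, so y'(x) = sum_{n>=1} n a_n x^(n-1) and y''(x) = sum_{n>=2} n(n-1) a_n x^(n-2).
Substitute into P(x) y'' + Q(x) y' + R(x) y = 0 with P(x) = 1 - x^2, Q(x) = x, R(x) = 8, and match powers of x.
Initial conditions: a_0 = 3, a_1 = 1.
Setting the coefficient of each power of x to zero and solving order by order (substituting the coefficients already found):
  x^0: 2 a_2 + 8 a_0 = 0  ->  2 a_2 = -8 a_0 = -24  ->  a_2 = -12
  x^1: 6 a_3 + 9 a_1 = 0  ->  6 a_3 = -9 a_1 = -9  ->  a_3 = -3/2
  x^2: 12 a_4 + 8 a_2 = 0  ->  12 a_4 = -8 a_2 = 96  ->  a_4 = 8
  x^3: 20 a_5 + 5 a_3 = 0  ->  20 a_5 = -5 a_3 = 15/2  ->  a_5 = 3/8
Truncated series: y(x) = 3 + x - 12 x^2 - (3/2) x^3 + 8 x^4 + (3/8) x^5 + O(x^6).

a_0 = 3; a_1 = 1; a_2 = -12; a_3 = -3/2; a_4 = 8; a_5 = 3/8


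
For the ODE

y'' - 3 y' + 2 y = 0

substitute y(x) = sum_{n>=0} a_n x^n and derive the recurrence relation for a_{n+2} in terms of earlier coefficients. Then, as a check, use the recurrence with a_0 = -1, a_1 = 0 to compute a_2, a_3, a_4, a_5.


Substitute y = sum_n a_n x^n.
y''(x) has coefficient (n+2)(n+1) a_{n+2} at x^n;
-3 y'(x) has coefficient -3 (n+1) a_{n+1} at x^n;
2 y(x) has coefficient 2 a_n at x^n.
Matching x^n: (n+2)(n+1) a_{n+2} - 3 (n+1) a_{n+1} + 2 a_n = 0.
Thus a_{n+2} = [3 (n+1) a_{n+1} - 2 a_n] / ((n+1)(n+2)).

Check with a_0 = -1, a_1 = 0 (apply the recurrence for n = 0, 1, 2, 3): a_0 = -1, a_1 = 0, a_2 = 1, a_3 = 1, a_4 = 7/12, a_5 = 1/4.

a_(n+2) = [3 (n+1) a_(n+1) - 2 a_n] / ((n+1)(n+2)); check: a_0 = -1, a_1 = 0, a_2 = 1, a_3 = 1, a_4 = 7/12, a_5 = 1/4


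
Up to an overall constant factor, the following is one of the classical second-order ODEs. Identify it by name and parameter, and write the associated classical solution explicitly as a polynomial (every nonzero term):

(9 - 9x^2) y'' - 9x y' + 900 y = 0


All three coefficients share the factor 9; dividing through by 9 gives  (1 - x^2) y'' - x y' + 100 y = 0.
This matches the Chebyshev equation (1 - x^2) y'' - x y' + n^2 y = 0 (note the -x y' term, not -2x y') with n^2 = 100, so n = 10; the polynomial solution is T_10(x).
With y = sum_k a_k x^k, matching x^k gives (k+2)(k+1) a_{k+2} = (k^2 - n^2) a_k = (k - 10)(k + 10) a_k. The right side vanishes at k = 10, so the series with the parity of 10 terminates at degree 10.
Standard normalization: leading coefficient of T_n is 2^(n-1), so a_10 = 2^9 = 512. Work downward with a_k = (k+1)(k+2) a_{k+2} / ((k - 10)(k + 10)):
  a_8 = (9)(10)(512) / ((8 - 10)(8 + 10)) = 46080/(-36) = -1280
  a_6 = (7)(8)(-1280) / ((6 - 10)(6 + 10)) = -71680/(-64) = 1120
  a_4 = (5)(6)(1120) / ((4 - 10)(4 + 10)) = 33600/(-84) = -400
  a_2 = (3)(4)(-400) / ((2 - 10)(2 + 10)) = -4800/(-96) = 50
  a_0 = (1)(2)(50) / ((0 - 10)(0 + 10)) = 100/(-100) = -1
Hence T_10(x) = 512 x^10 - 1280 x^8 + 1120 x^6 - 400 x^4 + 50 x^2 - 1.

T_10(x); series = 512 x^10 - 1280 x^8 + 1120 x^6 - 400 x^4 + 50 x^2 - 1


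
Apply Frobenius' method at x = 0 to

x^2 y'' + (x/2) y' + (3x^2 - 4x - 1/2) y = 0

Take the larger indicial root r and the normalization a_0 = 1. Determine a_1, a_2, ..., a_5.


Write in Frobenius form y'' + (p(x)/x) y' + (q(x)/x^2) y = 0:
  p(x) = 1/2,  q(x) = 3x^2 - 4x - 1/2.
Indicial equation: r(r-1) + (1/2) r + (-1/2) = 0 -> roots r_1 = 1, r_2 = -1/2.
Take r = r_1 = 1. Let y(x) = x^r sum_{n>=0} a_n x^n with a_0 = 1.
Substitute y = x^r sum a_n x^n and match x^{r+n}. The recurrence is
  D(n) a_n - 4 a_{n-1} + 3 a_{n-2} = 0,  where D(n) = (r+n)(r+n-1) + (1/2)(r+n) + (-1/2).
  a_n = [4 a_{n-1} - 3 a_{n-2}] / D(n).
Since the indicial polynomial factors as (r - r_1)(r - r_2), D(n) = (r_1 + n - r_1)(r_1 + n - r_2) = n(n + 3/2).
Evaluating step by step (a_0 = 1):
  n = 1: D(1) = 1(1 + 3/2) = 5/2; numerator = 4(1) = 4; a_1 = (4)/(5/2) = 8/5
  n = 2: D(2) = 2(2 + 3/2) = 7; numerator = 4(8/5) - 3(1) = 17/5; a_2 = (17/5)/(7) = 17/35
  n = 3: D(3) = 3(3 + 3/2) = 27/2; numerator = 4(17/35) - 3(8/5) = -20/7; a_3 = (-20/7)/(27/2) = -40/189
  n = 4: D(4) = 4(4 + 3/2) = 22; numerator = 4(-40/189) - 3(17/35) = -311/135; a_4 = (-311/135)/(22) = -311/2970
  n = 5: D(5) = 5(5 + 3/2) = 65/2; numerator = 4(-311/2970) - 3(-40/189) = 2246/10395; a_5 = (2246/10395)/(65/2) = 4492/675675

r = 1; a_0 = 1; a_1 = 8/5; a_2 = 17/35; a_3 = -40/189; a_4 = -311/2970; a_5 = 4492/675675


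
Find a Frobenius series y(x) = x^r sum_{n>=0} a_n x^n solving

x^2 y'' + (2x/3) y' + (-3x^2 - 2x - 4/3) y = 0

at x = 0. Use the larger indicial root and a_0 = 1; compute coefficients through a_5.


Write in Frobenius form y'' + (p(x)/x) y' + (q(x)/x^2) y = 0:
  p(x) = 2/3,  q(x) = -3x^2 - 2x - 4/3.
Indicial equation: r(r-1) + (2/3) r + (-4/3) = 0 -> roots r_1 = 4/3, r_2 = -1.
Take r = r_1 = 4/3. Let y(x) = x^r sum_{n>=0} a_n x^n with a_0 = 1.
Substitute y = x^r sum a_n x^n and match x^{r+n}. The recurrence is
  D(n) a_n - 2 a_{n-1} - 3 a_{n-2} = 0,  where D(n) = (r+n)(r+n-1) + (2/3)(r+n) + (-4/3).
  a_n = [2 a_{n-1} + 3 a_{n-2}] / D(n).
Since the indicial polynomial factors as (r - r_1)(r - r_2), D(n) = (r_1 + n - r_1)(r_1 + n - r_2) = n(n + 7/3).
Evaluating step by step (a_0 = 1):
  n = 1: D(1) = 1(1 + 7/3) = 10/3; numerator = 2(1) = 2; a_1 = (2)/(10/3) = 3/5
  n = 2: D(2) = 2(2 + 7/3) = 26/3; numerator = 2(3/5) + 3(1) = 21/5; a_2 = (21/5)/(26/3) = 63/130
  n = 3: D(3) = 3(3 + 7/3) = 16; numerator = 2(63/130) + 3(3/5) = 36/13; a_3 = (36/13)/(16) = 9/52
  n = 4: D(4) = 4(4 + 7/3) = 76/3; numerator = 2(9/52) + 3(63/130) = 9/5; a_4 = (9/5)/(76/3) = 27/380
  n = 5: D(5) = 5(5 + 7/3) = 110/3; numerator = 2(27/380) + 3(9/52) = 3267/4940; a_5 = (3267/4940)/(110/3) = 891/49400

r = 4/3; a_0 = 1; a_1 = 3/5; a_2 = 63/130; a_3 = 9/52; a_4 = 27/380; a_5 = 891/49400


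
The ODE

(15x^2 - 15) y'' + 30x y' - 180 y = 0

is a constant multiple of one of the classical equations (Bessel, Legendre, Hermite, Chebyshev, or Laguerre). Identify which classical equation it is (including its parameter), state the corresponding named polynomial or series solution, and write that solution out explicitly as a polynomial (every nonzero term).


All three coefficients share the factor -15; dividing through by -15 gives  (1 - x^2) y'' - 2x y' + 12 y = 0.
This matches the Legendre equation (1 - x^2) y'' - 2x y' + n(n+1) y = 0 (note the -2x y' term) with n(n+1) = 12, so n = 3; the polynomial solution is P_3(x).
With y = sum_k a_k x^k, matching x^k gives (k+2)(k+1) a_{k+2} = [k(k+1) - n(n+1)] a_k = (k - 3)(k + 4) a_k. The right side vanishes at k = 3, so the series with the parity of 3 terminates at degree 3.
Standard normalization (P_n(1) = 1): leading coefficient (2n)!/(2^n (n!)^2) = 720/(8*36) = 5/2, so a_3 = 5/2. Work downward with a_k = (k+1)(k+2) a_{k+2} / ((k - 3)(k + 4)):
  a_1 = (2)(3)(5/2) / ((1 - 3)(1 + 4)) = 15/(-10) = -3/2
Hence P_3(x) = 5 x^3/2 - 3 x/2.

P_3(x); series = 5 x^3/2 - 3 x/2


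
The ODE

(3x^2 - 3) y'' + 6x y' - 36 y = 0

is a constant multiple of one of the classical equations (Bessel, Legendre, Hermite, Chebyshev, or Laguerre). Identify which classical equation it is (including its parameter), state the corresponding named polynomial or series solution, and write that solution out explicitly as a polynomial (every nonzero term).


All three coefficients share the factor -3; dividing through by -3 gives  (1 - x^2) y'' - 2x y' + 12 y = 0.
This matches the Legendre equation (1 - x^2) y'' - 2x y' + n(n+1) y = 0 (note the -2x y' term) with n(n+1) = 12, so n = 3; the polynomial solution is P_3(x).
With y = sum_k a_k x^k, matching x^k gives (k+2)(k+1) a_{k+2} = [k(k+1) - n(n+1)] a_k = (k - 3)(k + 4) a_k. The right side vanishes at k = 3, so the series with the parity of 3 terminates at degree 3.
Standard normalization (P_n(1) = 1): leading coefficient (2n)!/(2^n (n!)^2) = 720/(8*36) = 5/2, so a_3 = 5/2. Work downward with a_k = (k+1)(k+2) a_{k+2} / ((k - 3)(k + 4)):
  a_1 = (2)(3)(5/2) / ((1 - 3)(1 + 4)) = 15/(-10) = -3/2
Hence P_3(x) = 5 x^3/2 - 3 x/2.

P_3(x); series = 5 x^3/2 - 3 x/2


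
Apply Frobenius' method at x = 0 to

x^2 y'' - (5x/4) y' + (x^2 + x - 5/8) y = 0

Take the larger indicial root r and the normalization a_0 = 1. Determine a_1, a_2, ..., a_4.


Write in Frobenius form y'' + (p(x)/x) y' + (q(x)/x^2) y = 0:
  p(x) = -5/4,  q(x) = x^2 + x - 5/8.
Indicial equation: r(r-1) + (-5/4) r + (-5/8) = 0 -> roots r_1 = 5/2, r_2 = -1/4.
Take r = r_1 = 5/2. Let y(x) = x^r sum_{n>=0} a_n x^n with a_0 = 1.
Substitute y = x^r sum a_n x^n and match x^{r+n}. The recurrence is
  D(n) a_n + 1 a_{n-1} + 1 a_{n-2} = 0,  where D(n) = (r+n)(r+n-1) + (-5/4)(r+n) + (-5/8).
  a_n = [-1 a_{n-1} - 1 a_{n-2}] / D(n).
Since the indicial polynomial factors as (r - r_1)(r - r_2), D(n) = (r_1 + n - r_1)(r_1 + n - r_2) = n(n + 11/4).
Evaluating step by step (a_0 = 1):
  n = 1: D(1) = 1(1 + 11/4) = 15/4; numerator = -1(1) = -1; a_1 = (-1)/(15/4) = -4/15
  n = 2: D(2) = 2(2 + 11/4) = 19/2; numerator = -1(-4/15) - 1(1) = -11/15; a_2 = (-11/15)/(19/2) = -22/285
  n = 3: D(3) = 3(3 + 11/4) = 69/4; numerator = -1(-22/285) - 1(-4/15) = 98/285; a_3 = (98/285)/(69/4) = 392/19665
  n = 4: D(4) = 4(4 + 11/4) = 27; numerator = -1(392/19665) - 1(-22/285) = 1126/19665; a_4 = (1126/19665)/(27) = 1126/530955

r = 5/2; a_0 = 1; a_1 = -4/15; a_2 = -22/285; a_3 = 392/19665; a_4 = 1126/530955


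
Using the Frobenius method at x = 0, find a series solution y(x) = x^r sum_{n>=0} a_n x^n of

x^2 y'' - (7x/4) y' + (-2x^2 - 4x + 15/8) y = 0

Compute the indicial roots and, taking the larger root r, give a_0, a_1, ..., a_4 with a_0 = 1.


Write in Frobenius form y'' + (p(x)/x) y' + (q(x)/x^2) y = 0:
  p(x) = -7/4,  q(x) = -2x^2 - 4x + 15/8.
Indicial equation: r(r-1) + (-7/4) r + (15/8) = 0 -> roots r_1 = 3/2, r_2 = 5/4.
Take r = r_1 = 3/2. Let y(x) = x^r sum_{n>=0} a_n x^n with a_0 = 1.
Substitute y = x^r sum a_n x^n and match x^{r+n}. The recurrence is
  D(n) a_n - 4 a_{n-1} - 2 a_{n-2} = 0,  where D(n) = (r+n)(r+n-1) + (-7/4)(r+n) + (15/8).
  a_n = [4 a_{n-1} + 2 a_{n-2}] / D(n).
Since the indicial polynomial factors as (r - r_1)(r - r_2), D(n) = (r_1 + n - r_1)(r_1 + n - r_2) = n(n + 1/4).
Evaluating step by step (a_0 = 1):
  n = 1: D(1) = 1(1 + 1/4) = 5/4; numerator = 4(1) = 4; a_1 = (4)/(5/4) = 16/5
  n = 2: D(2) = 2(2 + 1/4) = 9/2; numerator = 4(16/5) + 2(1) = 74/5; a_2 = (74/5)/(9/2) = 148/45
  n = 3: D(3) = 3(3 + 1/4) = 39/4; numerator = 4(148/45) + 2(16/5) = 176/9; a_3 = (176/9)/(39/4) = 704/351
  n = 4: D(4) = 4(4 + 1/4) = 17; numerator = 4(704/351) + 2(148/45) = 25624/1755; a_4 = (25624/1755)/(17) = 25624/29835

r = 3/2; a_0 = 1; a_1 = 16/5; a_2 = 148/45; a_3 = 704/351; a_4 = 25624/29835


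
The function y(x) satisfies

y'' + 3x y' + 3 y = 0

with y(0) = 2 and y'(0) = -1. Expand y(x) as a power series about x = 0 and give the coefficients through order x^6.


Ansatz: y(x) = sum_{n>=0} a_n x^n, so y'(x) = sum_{n>=1} n a_n x^(n-1) and y''(x) = sum_{n>=2} n(n-1) a_n x^(n-2).
Substitute into P(x) y'' + Q(x) y' + R(x) y = 0 with P(x) = 1, Q(x) = 3x, R(x) = 3, and match powers of x.
Initial conditions: a_0 = 2, a_1 = -1.
Setting the coefficient of each power of x to zero and solving order by order (substituting the coefficients already found):
  x^0: 2 a_2 + 3 a_0 = 0  ->  2 a_2 = -3 a_0 = -6  ->  a_2 = -3
  x^1: 6 a_3 + 6 a_1 = 0  ->  6 a_3 = -6 a_1 = 6  ->  a_3 = 1
  x^2: 12 a_4 + 9 a_2 = 0  ->  12 a_4 = -9 a_2 = 27  ->  a_4 = 9/4
  x^3: 20 a_5 + 12 a_3 = 0  ->  20 a_5 = -12 a_3 = -12  ->  a_5 = -3/5
  x^4: 30 a_6 + 15 a_4 = 0  ->  30 a_6 = -15 a_4 = -135/4  ->  a_6 = -9/8
Truncated series: y(x) = 2 - x - 3 x^2 + x^3 + (9/4) x^4 - (3/5) x^5 - (9/8) x^6 + O(x^7).

a_0 = 2; a_1 = -1; a_2 = -3; a_3 = 1; a_4 = 9/4; a_5 = -3/5; a_6 = -9/8


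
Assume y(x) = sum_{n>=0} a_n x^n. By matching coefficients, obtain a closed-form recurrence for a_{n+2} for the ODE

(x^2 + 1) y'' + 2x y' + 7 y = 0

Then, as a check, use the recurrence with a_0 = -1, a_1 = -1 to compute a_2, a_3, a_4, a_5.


Substitute y = sum_n a_n x^n.
(1 + 1 x^2) y'' contributes (n+2)(n+1) a_{n+2} + n(n-1) a_n at x^n.
2 x y'(x) contributes 2 n a_n at x^n.
7 y(x) contributes 7 a_n at x^n.
Matching x^n: (n+2)(n+1) a_{n+2} + (n(n-1) + 2 n + 7) a_n = 0.
Thus a_{n+2} = (-n(n-1) - 2 n - 7) / ((n+1)(n+2)) * a_n.

Check with a_0 = -1, a_1 = -1 (apply the recurrence for n = 0, 1, 2, 3): a_0 = -1, a_1 = -1, a_2 = 7/2, a_3 = 3/2, a_4 = -91/24, a_5 = -57/40.

a_(n+2) = (-n(n-1) - 2 n - 7) / ((n+1)(n+2)) * a_n; check: a_0 = -1, a_1 = -1, a_2 = 7/2, a_3 = 3/2, a_4 = -91/24, a_5 = -57/40


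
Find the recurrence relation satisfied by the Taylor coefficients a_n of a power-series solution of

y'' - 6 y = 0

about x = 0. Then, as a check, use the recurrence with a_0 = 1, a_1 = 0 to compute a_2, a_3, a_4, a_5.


Substitute y = sum_n a_n x^n into y'' + (const) y = 0.
y''(x) = sum_{n>=0} (n+2)(n+1) a_{n+2} x^n.
The ODE becomes sum_n [(n+2)(n+1) a_{n+2} - 6 a_n] x^n = 0.
Setting each coefficient to zero gives the recurrence:
  (n+2)(n+1) a_{n+2} - 6 a_n = 0,
  a_{n+2} = 6 / ((n+1)(n+2)) a_n.

Check with a_0 = 1, a_1 = 0 (apply the recurrence for n = 0, 1, 2, 3): a_0 = 1, a_1 = 0, a_2 = 3, a_3 = 0, a_4 = 3/2, a_5 = 0.

a_{n+2} = 6/((n+1)(n+2)) * a_n; check: a_0 = 1, a_1 = 0, a_2 = 3, a_3 = 0, a_4 = 3/2, a_5 = 0


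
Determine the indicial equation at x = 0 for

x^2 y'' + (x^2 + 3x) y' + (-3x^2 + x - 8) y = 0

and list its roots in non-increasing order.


Divide by x^2 to reach normal form y'' + P_1(x) y' + P_2(x) y = 0 with P_1(x) = 1 + 3/x and P_2(x) = -3 + 1/x - 8/x^2.
x = 0 is a singular point because the y'-coefficient 1 + 3/x has a pole at x = 0 and the y-coefficient -3 + 1/x - 8/x^2 has a pole at x = 0.
It is a regular singular point because x P_1(x) = p(x) = x + 3 and x^2 P_2(x) = q(x) = -3x^2 + x - 8 are polynomials, hence analytic at x = 0.
p(0) = 3,  q(0) = -8.
Indicial equation: r(r-1) + p(0) r + q(0) = 0, i.e. r^2 + (p(0) - 1) r + q(0) = 0, i.e. r^2 + 2 r - 8 = 0.
Discriminant: (2)^2 - 4(-8) = 36, so r = (-2 ± 6)/2.
Solving: r_1 = 2, r_2 = -4.

indicial: r^2 + 2 r - 8 = 0; roots r_1 = 2, r_2 = -4


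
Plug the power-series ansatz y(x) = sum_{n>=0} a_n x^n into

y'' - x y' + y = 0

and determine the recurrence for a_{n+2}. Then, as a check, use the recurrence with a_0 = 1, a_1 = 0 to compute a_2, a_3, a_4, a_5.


Substitute y = sum_n a_n x^n.
y''(x) has coefficient (n+2)(n+1) a_{n+2} at x^n;
-x y'(x) has coefficient -n a_n at x^n (shift);
y(x) has coefficient 1 a_n at x^n.
Matching x^n: (n+2)(n+1) a_{n+2} + (-n + 1) a_n = 0.
Thus a_{n+2} = (n - 1) / ((n+1)(n+2)) * a_n.

Check with a_0 = 1, a_1 = 0 (apply the recurrence for n = 0, 1, 2, 3): a_0 = 1, a_1 = 0, a_2 = -1/2, a_3 = 0, a_4 = -1/24, a_5 = 0.

a_(n+2) = (n - 1) / ((n+1)(n+2)) * a_n; check: a_0 = 1, a_1 = 0, a_2 = -1/2, a_3 = 0, a_4 = -1/24, a_5 = 0


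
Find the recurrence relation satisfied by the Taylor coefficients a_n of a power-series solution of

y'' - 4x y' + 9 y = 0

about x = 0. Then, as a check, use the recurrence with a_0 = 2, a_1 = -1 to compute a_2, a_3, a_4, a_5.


Substitute y = sum_n a_n x^n.
y''(x) has coefficient (n+2)(n+1) a_{n+2} at x^n;
-4 x y'(x) has coefficient -4 n a_n at x^n (shift);
9 y(x) has coefficient 9 a_n at x^n.
Matching x^n: (n+2)(n+1) a_{n+2} + (-4n + 9) a_n = 0.
Thus a_{n+2} = (4n - 9) / ((n+1)(n+2)) * a_n.

Check with a_0 = 2, a_1 = -1 (apply the recurrence for n = 0, 1, 2, 3): a_0 = 2, a_1 = -1, a_2 = -9, a_3 = 5/6, a_4 = 3/4, a_5 = 1/8.

a_(n+2) = (4n - 9) / ((n+1)(n+2)) * a_n; check: a_0 = 2, a_1 = -1, a_2 = -9, a_3 = 5/6, a_4 = 3/4, a_5 = 1/8


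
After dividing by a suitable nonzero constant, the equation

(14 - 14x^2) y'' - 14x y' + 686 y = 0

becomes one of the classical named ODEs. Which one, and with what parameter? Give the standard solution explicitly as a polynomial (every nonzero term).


All three coefficients share the factor 14; dividing through by 14 gives  (1 - x^2) y'' - x y' + 49 y = 0.
This matches the Chebyshev equation (1 - x^2) y'' - x y' + n^2 y = 0 (note the -x y' term, not -2x y') with n^2 = 49, so n = 7; the polynomial solution is T_7(x).
With y = sum_k a_k x^k, matching x^k gives (k+2)(k+1) a_{k+2} = (k^2 - n^2) a_k = (k - 7)(k + 7) a_k. The right side vanishes at k = 7, so the series with the parity of 7 terminates at degree 7.
Standard normalization: leading coefficient of T_n is 2^(n-1), so a_7 = 2^6 = 64. Work downward with a_k = (k+1)(k+2) a_{k+2} / ((k - 7)(k + 7)):
  a_5 = (6)(7)(64) / ((5 - 7)(5 + 7)) = 2688/(-24) = -112
  a_3 = (4)(5)(-112) / ((3 - 7)(3 + 7)) = -2240/(-40) = 56
  a_1 = (2)(3)(56) / ((1 - 7)(1 + 7)) = 336/(-48) = -7
Hence T_7(x) = 64 x^7 - 112 x^5 + 56 x^3 - 7 x.

T_7(x); series = 64 x^7 - 112 x^5 + 56 x^3 - 7 x


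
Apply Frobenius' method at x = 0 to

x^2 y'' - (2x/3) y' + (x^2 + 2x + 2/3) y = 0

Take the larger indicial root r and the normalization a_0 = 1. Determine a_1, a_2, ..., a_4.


Write in Frobenius form y'' + (p(x)/x) y' + (q(x)/x^2) y = 0:
  p(x) = -2/3,  q(x) = x^2 + 2x + 2/3.
Indicial equation: r(r-1) + (-2/3) r + (2/3) = 0 -> roots r_1 = 1, r_2 = 2/3.
Take r = r_1 = 1. Let y(x) = x^r sum_{n>=0} a_n x^n with a_0 = 1.
Substitute y = x^r sum a_n x^n and match x^{r+n}. The recurrence is
  D(n) a_n + 2 a_{n-1} + 1 a_{n-2} = 0,  where D(n) = (r+n)(r+n-1) + (-2/3)(r+n) + (2/3).
  a_n = [-2 a_{n-1} - 1 a_{n-2}] / D(n).
Since the indicial polynomial factors as (r - r_1)(r - r_2), D(n) = (r_1 + n - r_1)(r_1 + n - r_2) = n(n + 1/3).
Evaluating step by step (a_0 = 1):
  n = 1: D(1) = 1(1 + 1/3) = 4/3; numerator = -2(1) = -2; a_1 = (-2)/(4/3) = -3/2
  n = 2: D(2) = 2(2 + 1/3) = 14/3; numerator = -2(-3/2) - 1(1) = 2; a_2 = (2)/(14/3) = 3/7
  n = 3: D(3) = 3(3 + 1/3) = 10; numerator = -2(3/7) - 1(-3/2) = 9/14; a_3 = (9/14)/(10) = 9/140
  n = 4: D(4) = 4(4 + 1/3) = 52/3; numerator = -2(9/140) - 1(3/7) = -39/70; a_4 = (-39/70)/(52/3) = -9/280

r = 1; a_0 = 1; a_1 = -3/2; a_2 = 3/7; a_3 = 9/140; a_4 = -9/280


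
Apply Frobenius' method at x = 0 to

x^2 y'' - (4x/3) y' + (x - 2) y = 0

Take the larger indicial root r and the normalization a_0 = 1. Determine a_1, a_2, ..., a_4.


Write in Frobenius form y'' + (p(x)/x) y' + (q(x)/x^2) y = 0:
  p(x) = -4/3,  q(x) = x - 2.
Indicial equation: r(r-1) + (-4/3) r + (-2) = 0 -> roots r_1 = 3, r_2 = -2/3.
Take r = r_1 = 3. Let y(x) = x^r sum_{n>=0} a_n x^n with a_0 = 1.
Substitute y = x^r sum a_n x^n and match x^{r+n}. The recurrence is
  D(n) a_n + 1 a_{n-1} = 0,  where D(n) = (r+n)(r+n-1) + (-4/3)(r+n) + (-2).
  a_n = -1 / D(n) * a_{n-1}.
Since the indicial polynomial factors as (r - r_1)(r - r_2), D(n) = (r_1 + n - r_1)(r_1 + n - r_2) = n(n + 11/3).
Evaluating step by step (a_0 = 1):
  n = 1: D(1) = 1(1 + 11/3) = 14/3; numerator = -1(1) = -1; a_1 = (-1)/(14/3) = -3/14
  n = 2: D(2) = 2(2 + 11/3) = 34/3; numerator = -1(-3/14) = 3/14; a_2 = (3/14)/(34/3) = 9/476
  n = 3: D(3) = 3(3 + 11/3) = 20; numerator = -1(9/476) = -9/476; a_3 = (-9/476)/(20) = -9/9520
  n = 4: D(4) = 4(4 + 11/3) = 92/3; numerator = -1(-9/9520) = 9/9520; a_4 = (9/9520)/(92/3) = 27/875840

r = 3; a_0 = 1; a_1 = -3/14; a_2 = 9/476; a_3 = -9/9520; a_4 = 27/875840


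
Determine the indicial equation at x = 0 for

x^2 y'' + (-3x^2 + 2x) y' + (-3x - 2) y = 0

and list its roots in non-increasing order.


Divide by x^2 to reach normal form y'' + P_1(x) y' + P_2(x) y = 0 with P_1(x) = -3 + 2/x and P_2(x) = -3/x - 2/x^2.
x = 0 is a singular point because the y'-coefficient -3 + 2/x has a pole at x = 0 and the y-coefficient -3/x - 2/x^2 has a pole at x = 0.
It is a regular singular point because x P_1(x) = p(x) = 2 - 3x and x^2 P_2(x) = q(x) = -3x - 2 are polynomials, hence analytic at x = 0.
p(0) = 2,  q(0) = -2.
Indicial equation: r(r-1) + p(0) r + q(0) = 0, i.e. r^2 + (p(0) - 1) r + q(0) = 0, i.e. r^2 + 1 r - 2 = 0.
Discriminant: (1)^2 - 4(-2) = 9, so r = (-1 ± 3)/2.
Solving: r_1 = 1, r_2 = -2.

indicial: r^2 + 1 r - 2 = 0; roots r_1 = 1, r_2 = -2


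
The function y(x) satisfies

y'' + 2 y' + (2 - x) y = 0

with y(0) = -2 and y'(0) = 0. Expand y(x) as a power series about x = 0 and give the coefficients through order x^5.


Ansatz: y(x) = sum_{n>=0} a_n x^n, so y'(x) = sum_{n>=1} n a_n x^(n-1) and y''(x) = sum_{n>=2} n(n-1) a_n x^(n-2).
Substitute into P(x) y'' + Q(x) y' + R(x) y = 0 with P(x) = 1, Q(x) = 2, R(x) = 2 - x, and match powers of x.
Initial conditions: a_0 = -2, a_1 = 0.
Setting the coefficient of each power of x to zero and solving order by order (substituting the coefficients already found):
  x^0: 2 a_2 + 2 a_1 + 2 a_0 = 0  ->  2 a_2 = -2 a_1 - 2 a_0 = 4  ->  a_2 = 2
  x^1: 6 a_3 + 4 a_2 + 2 a_1 - a_0 = 0  ->  6 a_3 = -4 a_2 - 2 a_1 + a_0 = -10  ->  a_3 = -5/3
  x^2: 12 a_4 + 6 a_3 + 2 a_2 - a_1 = 0  ->  12 a_4 = -6 a_3 - 2 a_2 + a_1 = 6  ->  a_4 = 1/2
  x^3: 20 a_5 + 8 a_4 + 2 a_3 - a_2 = 0  ->  20 a_5 = -8 a_4 - 2 a_3 + a_2 = 4/3  ->  a_5 = 1/15
Truncated series: y(x) = -2 + 2 x^2 - (5/3) x^3 + (1/2) x^4 + (1/15) x^5 + O(x^6).

a_0 = -2; a_1 = 0; a_2 = 2; a_3 = -5/3; a_4 = 1/2; a_5 = 1/15


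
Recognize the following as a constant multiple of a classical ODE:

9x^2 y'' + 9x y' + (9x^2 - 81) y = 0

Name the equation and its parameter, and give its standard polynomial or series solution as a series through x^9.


All three coefficients share the factor 9; dividing through by 9 gives  x^2 y'' + x y' + (x^2 - 9) y = 0.
This matches the Bessel equation x^2 y'' + x y' + (x^2 - nu^2) y = 0 with nu^2 = 9, so nu = 3; the solution bounded at x = 0 is J_3(x).
Frobenius at x = 0: indicial roots ±nu; for r = nu the recurrence k(k + 2nu) c_k = -c_{k-2} gives the standard series J_nu(x) = sum_{k>=0} (-1)^k / (k! (k+nu)!) (x/2)^(2k+nu). Evaluate the first 4 terms:
  k = 0: (-1)^0 / (0! * 3! * 2^3) x^3 = 1/(1*6*8) x^3 = (1/48) x^3
  k = 1: (-1)^1 / (1! * 4! * 2^5) x^5 = -1/(1*24*32) x^5 = (-1/768) x^5
  k = 2: (-1)^2 / (2! * 5! * 2^7) x^7 = 1/(2*120*128) x^7 = (1/30720) x^7
  k = 3: (-1)^3 / (3! * 6! * 2^9) x^9 = -1/(6*720*512) x^9 = (-1/2211840) x^9
Hence J_3(x) = -x^9/2211840 + x^7/30720 - x^5/768 + x^3/48 + ....

J_3(x); series = -x^9/2211840 + x^7/30720 - x^5/768 + x^3/48


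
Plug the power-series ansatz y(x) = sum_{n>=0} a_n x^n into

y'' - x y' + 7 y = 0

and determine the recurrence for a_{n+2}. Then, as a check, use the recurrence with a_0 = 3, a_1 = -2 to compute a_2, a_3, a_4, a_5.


Substitute y = sum_n a_n x^n.
y''(x) has coefficient (n+2)(n+1) a_{n+2} at x^n;
-x y'(x) has coefficient -n a_n at x^n (shift);
7 y(x) has coefficient 7 a_n at x^n.
Matching x^n: (n+2)(n+1) a_{n+2} + (-n + 7) a_n = 0.
Thus a_{n+2} = (n - 7) / ((n+1)(n+2)) * a_n.

Check with a_0 = 3, a_1 = -2 (apply the recurrence for n = 0, 1, 2, 3): a_0 = 3, a_1 = -2, a_2 = -21/2, a_3 = 2, a_4 = 35/8, a_5 = -2/5.

a_(n+2) = (n - 7) / ((n+1)(n+2)) * a_n; check: a_0 = 3, a_1 = -2, a_2 = -21/2, a_3 = 2, a_4 = 35/8, a_5 = -2/5
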